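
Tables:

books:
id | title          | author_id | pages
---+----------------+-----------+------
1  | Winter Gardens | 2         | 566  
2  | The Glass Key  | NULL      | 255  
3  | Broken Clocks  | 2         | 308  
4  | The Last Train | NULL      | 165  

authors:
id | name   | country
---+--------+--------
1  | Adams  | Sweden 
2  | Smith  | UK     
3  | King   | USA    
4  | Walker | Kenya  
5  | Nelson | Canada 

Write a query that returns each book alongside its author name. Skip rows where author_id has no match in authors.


INNER JOIN keeps only books rows whose author_id matches an id in authors. Walk through each book:
  - book 1 (Winter Gardens): author_id=2 -> matches Smith
  - book 2 (The Glass Key): author_id=NULL, no match -> dropped
  - book 3 (Broken Clocks): author_id=2 -> matches Smith
  - book 4 (The Last Train): author_id=NULL, no match -> dropped
So 2 of 4 rows are dropped.

SQL:
SELECT a.title, b.name AS author
FROM books a
INNER JOIN authors b ON a.author_id = b.id

Result:
title          | author
---------------+-------
Winter Gardens | Smith 
Broken Clocks  | Smith 


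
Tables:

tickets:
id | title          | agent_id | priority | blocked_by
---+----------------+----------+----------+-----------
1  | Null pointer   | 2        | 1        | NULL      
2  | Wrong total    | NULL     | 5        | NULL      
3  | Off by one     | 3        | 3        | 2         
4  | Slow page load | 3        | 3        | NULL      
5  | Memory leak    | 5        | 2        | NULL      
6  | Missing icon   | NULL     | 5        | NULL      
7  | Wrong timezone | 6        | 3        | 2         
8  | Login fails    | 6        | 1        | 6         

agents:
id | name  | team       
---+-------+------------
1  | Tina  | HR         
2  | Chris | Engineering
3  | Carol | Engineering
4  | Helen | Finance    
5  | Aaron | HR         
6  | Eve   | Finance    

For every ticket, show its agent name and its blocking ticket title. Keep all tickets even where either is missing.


Two LEFT JOINs from the same base table tickets: one to agents via agent_id, one to tickets itself via blocked_by. Both are LEFT so every ticket is preserved.
Match against agents:
  - ticket 1 (Null pointer): agent_id=2 -> matches Chris
  - ticket 2 (Wrong total): agent_id=NULL, no match -> kept with NULL
  - ticket 3 (Off by one): agent_id=3 -> matches Carol
  - ticket 4 (Slow page load): agent_id=3 -> matches Carol
  - ticket 5 (Memory leak): agent_id=5 -> matches Aaron
  - ticket 6 (Missing icon): agent_id=NULL, no match -> kept with NULL
  - ticket 7 (Wrong timezone): agent_id=6 -> matches Eve
  - ticket 8 (Login fails): agent_id=6 -> matches Eve
Match against tickets (self):
  - ticket 1 (Null pointer): blocked_by=NULL -> NULL
  - ticket 2 (Wrong total): blocked_by=NULL -> NULL
  - ticket 3 (Off by one): blocked_by=2 -> Wrong total
  - ticket 4 (Slow page load): blocked_by=NULL -> NULL
  - ticket 5 (Memory leak): blocked_by=NULL -> NULL
  - ticket 6 (Missing icon): blocked_by=NULL -> NULL
  - ticket 7 (Wrong timezone): blocked_by=2 -> Wrong total
  - ticket 8 (Login fails): blocked_by=6 -> Missing icon

SQL:
SELECT a.title, b.name AS agent, c.title AS blocked_by
FROM tickets a
LEFT JOIN agents b ON a.agent_id = b.id
LEFT JOIN tickets c ON a.blocked_by = c.id

Result:
title          | agent | blocked_by  
---------------+-------+-------------
Null pointer   | Chris | NULL        
Wrong total    | NULL  | NULL        
Off by one     | Carol | Wrong total 
Slow page load | Carol | NULL        
Memory leak    | Aaron | NULL        
Missing icon   | NULL  | NULL        
Wrong timezone | Eve   | Wrong total 
Login fails    | Eve   | Missing icon


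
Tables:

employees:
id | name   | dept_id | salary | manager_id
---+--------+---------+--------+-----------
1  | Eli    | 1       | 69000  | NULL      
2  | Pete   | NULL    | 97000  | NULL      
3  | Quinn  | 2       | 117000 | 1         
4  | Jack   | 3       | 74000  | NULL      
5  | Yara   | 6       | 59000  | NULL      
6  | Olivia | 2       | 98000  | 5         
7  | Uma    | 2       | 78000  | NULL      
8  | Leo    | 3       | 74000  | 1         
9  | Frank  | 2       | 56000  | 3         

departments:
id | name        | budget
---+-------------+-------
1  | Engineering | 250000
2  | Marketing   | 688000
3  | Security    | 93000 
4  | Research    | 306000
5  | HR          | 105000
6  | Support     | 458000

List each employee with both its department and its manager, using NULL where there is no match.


Two LEFT JOINs from the same base table employees: one to departments via dept_id, one to employees itself via manager_id. Both are LEFT so every employee is preserved.
Match against departments:
  - employee 1 (Eli): dept_id=1 -> matches Engineering
  - employee 2 (Pete): dept_id=NULL, no match -> kept with NULL
  - employee 3 (Quinn): dept_id=2 -> matches Marketing
  - employee 4 (Jack): dept_id=3 -> matches Security
  - employee 5 (Yara): dept_id=6 -> matches Support
  - employee 6 (Olivia): dept_id=2 -> matches Marketing
  - employee 7 (Uma): dept_id=2 -> matches Marketing
  - employee 8 (Leo): dept_id=3 -> matches Security
  - employee 9 (Frank): dept_id=2 -> matches Marketing
Match against employees (self):
  - employee 1 (Eli): manager_id=NULL -> NULL
  - employee 2 (Pete): manager_id=NULL -> NULL
  - employee 3 (Quinn): manager_id=1 -> Eli
  - employee 4 (Jack): manager_id=NULL -> NULL
  - employee 5 (Yara): manager_id=NULL -> NULL
  - employee 6 (Olivia): manager_id=5 -> Yara
  - employee 7 (Uma): manager_id=NULL -> NULL
  - employee 8 (Leo): manager_id=1 -> Eli
  - employee 9 (Frank): manager_id=3 -> Quinn

SQL:
SELECT a.name, b.name AS department, c.name AS manager
FROM employees a
LEFT JOIN departments b ON a.dept_id = b.id
LEFT JOIN employees c ON a.manager_id = c.id

Result:
name   | department  | manager
-------+-------------+--------
Eli    | Engineering | NULL   
Pete   | NULL        | NULL   
Quinn  | Marketing   | Eli    
Jack   | Security    | NULL   
Yara   | Support     | NULL   
Olivia | Marketing   | Yara   
Uma    | Marketing   | NULL   
Leo    | Security    | Eli    
Frank  | Marketing   | Quinn  


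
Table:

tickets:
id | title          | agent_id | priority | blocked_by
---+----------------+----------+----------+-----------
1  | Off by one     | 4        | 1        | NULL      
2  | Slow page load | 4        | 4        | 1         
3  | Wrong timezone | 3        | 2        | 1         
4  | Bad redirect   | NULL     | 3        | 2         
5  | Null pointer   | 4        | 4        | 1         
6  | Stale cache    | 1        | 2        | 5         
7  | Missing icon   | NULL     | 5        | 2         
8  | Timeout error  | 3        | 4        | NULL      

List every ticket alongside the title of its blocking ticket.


This is a self-join: tickets is joined to a second copy of itself, matching each row's blocked_by to another row's id. Use LEFT JOIN so rows with blocked_by=NULL are kept.
  - ticket 1 (Off by one): blocked_by=NULL -> NULL
  - ticket 2 (Slow page load): blocked_by=1 -> Off by one
  - ticket 3 (Wrong timezone): blocked_by=1 -> Off by one
  - ticket 4 (Bad redirect): blocked_by=2 -> Slow page load
  - ticket 5 (Null pointer): blocked_by=1 -> Off by one
  - ticket 6 (Stale cache): blocked_by=5 -> Null pointer
  - ticket 7 (Missing icon): blocked_by=2 -> Slow page load
  - ticket 8 (Timeout error): blocked_by=NULL -> NULL

SQL:
SELECT a.title AS item, b.title AS blocked_by
FROM tickets a
LEFT JOIN tickets b ON a.blocked_by = b.id

Result:
item           | blocked_by    
---------------+---------------
Off by one     | NULL          
Slow page load | Off by one    
Wrong timezone | Off by one    
Bad redirect   | Slow page load
Null pointer   | Off by one    
Stale cache    | Null pointer  
Missing icon   | Slow page load
Timeout error  | NULL          


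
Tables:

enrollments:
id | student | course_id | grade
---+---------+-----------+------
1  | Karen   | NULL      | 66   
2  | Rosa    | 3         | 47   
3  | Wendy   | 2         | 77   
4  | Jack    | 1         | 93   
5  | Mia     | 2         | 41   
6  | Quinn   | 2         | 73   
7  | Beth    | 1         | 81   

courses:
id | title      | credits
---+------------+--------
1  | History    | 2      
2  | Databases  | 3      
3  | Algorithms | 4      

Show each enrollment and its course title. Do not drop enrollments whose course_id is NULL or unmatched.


LEFT JOIN keeps every row from enrollments (the left table); where course_id has no match in courses, the course columns become NULL. Walk through each enrollment:
  - enrollment 1 (Karen): course_id=NULL, no match -> kept with NULL
  - enrollment 2 (Rosa): course_id=3 -> matches Algorithms
  - enrollment 3 (Wendy): course_id=2 -> matches Databases
  - enrollment 4 (Jack): course_id=1 -> matches History
  - enrollment 5 (Mia): course_id=2 -> matches Databases
  - enrollment 6 (Quinn): course_id=2 -> matches Databases
  - enrollment 7 (Beth): course_id=1 -> matches History
All 7 rows appear; 1 has NULL course.

SQL:
SELECT a.student, b.title AS course
FROM enrollments a
LEFT JOIN courses b ON a.course_id = b.id

Result:
student | course    
--------+-----------
Karen   | NULL      
Rosa    | Algorithms
Wendy   | Databases 
Jack    | History   
Mia     | Databases 
Quinn   | Databases 
Beth    | History   


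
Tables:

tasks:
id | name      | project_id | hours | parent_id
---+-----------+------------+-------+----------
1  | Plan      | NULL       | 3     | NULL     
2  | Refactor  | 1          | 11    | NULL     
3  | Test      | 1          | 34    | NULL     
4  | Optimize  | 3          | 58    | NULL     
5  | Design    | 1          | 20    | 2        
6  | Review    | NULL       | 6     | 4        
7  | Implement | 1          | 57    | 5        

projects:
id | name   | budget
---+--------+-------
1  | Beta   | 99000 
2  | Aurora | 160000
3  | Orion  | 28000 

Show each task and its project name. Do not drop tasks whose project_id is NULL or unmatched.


LEFT JOIN keeps every row from tasks (the left table); where project_id has no match in projects, the project columns become NULL. Walk through each task:
  - task 1 (Plan): project_id=NULL, no match -> kept with NULL
  - task 2 (Refactor): project_id=1 -> matches Beta
  - task 3 (Test): project_id=1 -> matches Beta
  - task 4 (Optimize): project_id=3 -> matches Orion
  - task 5 (Design): project_id=1 -> matches Beta
  - task 6 (Review): project_id=NULL, no match -> kept with NULL
  - task 7 (Implement): project_id=1 -> matches Beta
All 7 rows appear; 2 have NULL project.

SQL:
SELECT a.name, b.name AS project
FROM tasks a
LEFT JOIN projects b ON a.project_id = b.id

Result:
name      | project
----------+--------
Plan      | NULL   
Refactor  | Beta   
Test      | Beta   
Optimize  | Orion  
Design    | Beta   
Review    | NULL   
Implement | Beta   


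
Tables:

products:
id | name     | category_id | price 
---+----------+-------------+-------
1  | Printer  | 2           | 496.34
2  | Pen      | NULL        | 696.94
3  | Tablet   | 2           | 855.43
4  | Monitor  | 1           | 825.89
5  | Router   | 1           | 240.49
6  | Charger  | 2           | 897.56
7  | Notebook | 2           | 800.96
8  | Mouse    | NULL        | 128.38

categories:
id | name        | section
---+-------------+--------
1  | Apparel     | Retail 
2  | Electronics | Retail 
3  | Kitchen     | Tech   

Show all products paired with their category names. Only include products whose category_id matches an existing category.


INNER JOIN keeps only products rows whose category_id matches an id in categories. Walk through each product:
  - product 1 (Printer): category_id=2 -> matches Electronics
  - product 2 (Pen): category_id=NULL, no match -> dropped
  - product 3 (Tablet): category_id=2 -> matches Electronics
  - product 4 (Monitor): category_id=1 -> matches Apparel
  - product 5 (Router): category_id=1 -> matches Apparel
  - product 6 (Charger): category_id=2 -> matches Electronics
  - product 7 (Notebook): category_id=2 -> matches Electronics
  - product 8 (Mouse): category_id=NULL, no match -> dropped
So 2 of 8 rows are dropped.

SQL:
SELECT a.name, b.name AS category
FROM products a
INNER JOIN categories b ON a.category_id = b.id

Result:
name     | category   
---------+------------
Printer  | Electronics
Tablet   | Electronics
Monitor  | Apparel    
Router   | Apparel    
Charger  | Electronics
Notebook | Electronics


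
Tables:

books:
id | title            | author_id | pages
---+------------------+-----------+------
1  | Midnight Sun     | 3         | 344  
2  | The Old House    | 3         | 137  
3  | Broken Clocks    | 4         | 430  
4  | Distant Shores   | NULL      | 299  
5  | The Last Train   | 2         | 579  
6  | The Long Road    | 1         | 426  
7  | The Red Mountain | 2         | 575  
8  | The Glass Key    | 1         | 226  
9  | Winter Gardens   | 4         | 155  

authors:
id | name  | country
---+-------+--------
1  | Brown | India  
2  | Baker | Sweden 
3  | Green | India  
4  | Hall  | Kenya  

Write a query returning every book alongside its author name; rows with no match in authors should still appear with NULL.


LEFT JOIN keeps every row from books (the left table); where author_id has no match in authors, the author columns become NULL. Walk through each book:
  - book 1 (Midnight Sun): author_id=3 -> matches Green
  - book 2 (The Old House): author_id=3 -> matches Green
  - book 3 (Broken Clocks): author_id=4 -> matches Hall
  - book 4 (Distant Shores): author_id=NULL, no match -> kept with NULL
  - book 5 (The Last Train): author_id=2 -> matches Baker
  - book 6 (The Long Road): author_id=1 -> matches Brown
  - book 7 (The Red Mountain): author_id=2 -> matches Baker
  - book 8 (The Glass Key): author_id=1 -> matches Brown
  - book 9 (Winter Gardens): author_id=4 -> matches Hall
All 9 rows appear; 1 has NULL author.

SQL:
SELECT a.title, b.name AS author
FROM books a
LEFT JOIN authors b ON a.author_id = b.id

Result:
title            | author
-----------------+-------
Midnight Sun     | Green 
The Old House    | Green 
Broken Clocks    | Hall  
Distant Shores   | NULL  
The Last Train   | Baker 
The Long Road    | Brown 
The Red Mountain | Baker 
The Glass Key    | Brown 
Winter Gardens   | Hall  


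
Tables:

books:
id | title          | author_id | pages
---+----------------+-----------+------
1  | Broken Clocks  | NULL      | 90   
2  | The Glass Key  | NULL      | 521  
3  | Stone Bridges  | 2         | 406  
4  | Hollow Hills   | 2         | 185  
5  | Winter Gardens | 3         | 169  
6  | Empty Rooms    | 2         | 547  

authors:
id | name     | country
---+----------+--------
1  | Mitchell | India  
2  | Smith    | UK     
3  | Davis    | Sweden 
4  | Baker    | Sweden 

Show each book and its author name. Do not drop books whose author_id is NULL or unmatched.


LEFT JOIN keeps every row from books (the left table); where author_id has no match in authors, the author columns become NULL. Walk through each book:
  - book 1 (Broken Clocks): author_id=NULL, no match -> kept with NULL
  - book 2 (The Glass Key): author_id=NULL, no match -> kept with NULL
  - book 3 (Stone Bridges): author_id=2 -> matches Smith
  - book 4 (Hollow Hills): author_id=2 -> matches Smith
  - book 5 (Winter Gardens): author_id=3 -> matches Davis
  - book 6 (Empty Rooms): author_id=2 -> matches Smith
All 6 rows appear; 2 have NULL author.

SQL:
SELECT a.title, b.name AS author
FROM books a
LEFT JOIN authors b ON a.author_id = b.id

Result:
title          | author
---------------+-------
Broken Clocks  | NULL  
The Glass Key  | NULL  
Stone Bridges  | Smith 
Hollow Hills   | Smith 
Winter Gardens | Davis 
Empty Rooms    | Smith 


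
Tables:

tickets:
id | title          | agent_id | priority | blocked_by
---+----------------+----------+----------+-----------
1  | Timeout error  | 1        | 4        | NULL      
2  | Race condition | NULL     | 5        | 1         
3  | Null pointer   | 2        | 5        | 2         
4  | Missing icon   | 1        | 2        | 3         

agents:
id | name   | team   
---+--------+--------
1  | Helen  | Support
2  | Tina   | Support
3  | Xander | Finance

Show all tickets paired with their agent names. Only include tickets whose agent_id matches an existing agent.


INNER JOIN keeps only tickets rows whose agent_id matches an id in agents. Walk through each ticket:
  - ticket 1 (Timeout error): agent_id=1 -> matches Helen
  - ticket 2 (Race condition): agent_id=NULL, no match -> dropped
  - ticket 3 (Null pointer): agent_id=2 -> matches Tina
  - ticket 4 (Missing icon): agent_id=1 -> matches Helen
So 1 of 4 rows is dropped.

SQL:
SELECT a.title, b.name AS agent
FROM tickets a
INNER JOIN agents b ON a.agent_id = b.id

Result:
title         | agent
--------------+------
Timeout error | Helen
Null pointer  | Tina 
Missing icon  | Helen


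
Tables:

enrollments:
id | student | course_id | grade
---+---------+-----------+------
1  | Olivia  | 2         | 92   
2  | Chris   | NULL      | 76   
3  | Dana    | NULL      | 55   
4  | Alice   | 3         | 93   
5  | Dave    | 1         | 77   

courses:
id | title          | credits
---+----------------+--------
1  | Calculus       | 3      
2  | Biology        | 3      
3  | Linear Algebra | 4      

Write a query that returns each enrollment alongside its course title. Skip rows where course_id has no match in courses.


INNER JOIN keeps only enrollments rows whose course_id matches an id in courses. Walk through each enrollment:
  - enrollment 1 (Olivia): course_id=2 -> matches Biology
  - enrollment 2 (Chris): course_id=NULL, no match -> dropped
  - enrollment 3 (Dana): course_id=NULL, no match -> dropped
  - enrollment 4 (Alice): course_id=3 -> matches Linear Algebra
  - enrollment 5 (Dave): course_id=1 -> matches Calculus
So 2 of 5 rows are dropped.

SQL:
SELECT a.student, b.title AS course
FROM enrollments a
INNER JOIN courses b ON a.course_id = b.id

Result:
student | course        
--------+---------------
Olivia  | Biology       
Alice   | Linear Algebra
Dave    | Calculus      


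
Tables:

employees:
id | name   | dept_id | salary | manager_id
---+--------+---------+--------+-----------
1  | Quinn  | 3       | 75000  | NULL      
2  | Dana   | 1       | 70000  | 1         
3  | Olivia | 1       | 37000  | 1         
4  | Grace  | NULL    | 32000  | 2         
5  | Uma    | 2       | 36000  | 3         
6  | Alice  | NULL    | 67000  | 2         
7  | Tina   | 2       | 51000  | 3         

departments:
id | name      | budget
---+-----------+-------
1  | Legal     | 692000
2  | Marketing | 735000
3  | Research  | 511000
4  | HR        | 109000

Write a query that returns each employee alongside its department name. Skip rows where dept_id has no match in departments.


INNER JOIN keeps only employees rows whose dept_id matches an id in departments. Walk through each employee:
  - employee 1 (Quinn): dept_id=3 -> matches Research
  - employee 2 (Dana): dept_id=1 -> matches Legal
  - employee 3 (Olivia): dept_id=1 -> matches Legal
  - employee 4 (Grace): dept_id=NULL, no match -> dropped
  - employee 5 (Uma): dept_id=2 -> matches Marketing
  - employee 6 (Alice): dept_id=NULL, no match -> dropped
  - employee 7 (Tina): dept_id=2 -> matches Marketing
So 2 of 7 rows are dropped.

SQL:
SELECT a.name, b.name AS department
FROM employees a
INNER JOIN departments b ON a.dept_id = b.id

Result:
name   | department
-------+-----------
Quinn  | Research  
Dana   | Legal     
Olivia | Legal     
Uma    | Marketing 
Tina   | Marketing 


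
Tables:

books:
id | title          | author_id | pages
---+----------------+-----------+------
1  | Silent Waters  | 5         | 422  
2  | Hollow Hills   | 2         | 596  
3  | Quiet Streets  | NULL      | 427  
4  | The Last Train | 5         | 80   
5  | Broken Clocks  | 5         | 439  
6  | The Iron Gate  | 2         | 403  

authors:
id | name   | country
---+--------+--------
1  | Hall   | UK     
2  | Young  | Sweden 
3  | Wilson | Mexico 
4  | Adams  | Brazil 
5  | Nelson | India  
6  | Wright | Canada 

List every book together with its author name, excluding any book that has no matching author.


INNER JOIN keeps only books rows whose author_id matches an id in authors. Walk through each book:
  - book 1 (Silent Waters): author_id=5 -> matches Nelson
  - book 2 (Hollow Hills): author_id=2 -> matches Young
  - book 3 (Quiet Streets): author_id=NULL, no match -> dropped
  - book 4 (The Last Train): author_id=5 -> matches Nelson
  - book 5 (Broken Clocks): author_id=5 -> matches Nelson
  - book 6 (The Iron Gate): author_id=2 -> matches Young
So 1 of 6 rows is dropped.

SQL:
SELECT a.title, b.name AS author
FROM books a
INNER JOIN authors b ON a.author_id = b.id

Result:
title          | author
---------------+-------
Silent Waters  | Nelson
Hollow Hills   | Young 
The Last Train | Nelson
Broken Clocks  | Nelson
The Iron Gate  | Young 


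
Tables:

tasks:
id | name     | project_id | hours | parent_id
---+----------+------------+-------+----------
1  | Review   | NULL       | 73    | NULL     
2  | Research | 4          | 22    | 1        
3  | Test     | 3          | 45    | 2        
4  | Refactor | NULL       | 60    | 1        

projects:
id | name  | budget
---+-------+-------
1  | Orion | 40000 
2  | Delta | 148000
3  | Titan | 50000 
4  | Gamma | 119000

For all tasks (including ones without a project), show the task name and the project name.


LEFT JOIN keeps every row from tasks (the left table); where project_id has no match in projects, the project columns become NULL. Walk through each task:
  - task 1 (Review): project_id=NULL, no match -> kept with NULL
  - task 2 (Research): project_id=4 -> matches Gamma
  - task 3 (Test): project_id=3 -> matches Titan
  - task 4 (Refactor): project_id=NULL, no match -> kept with NULL
All 4 rows appear; 2 have NULL project.

SQL:
SELECT a.name, b.name AS project
FROM tasks a
LEFT JOIN projects b ON a.project_id = b.id

Result:
name     | project
---------+--------
Review   | NULL   
Research | Gamma  
Test     | Titan  
Refactor | NULL   


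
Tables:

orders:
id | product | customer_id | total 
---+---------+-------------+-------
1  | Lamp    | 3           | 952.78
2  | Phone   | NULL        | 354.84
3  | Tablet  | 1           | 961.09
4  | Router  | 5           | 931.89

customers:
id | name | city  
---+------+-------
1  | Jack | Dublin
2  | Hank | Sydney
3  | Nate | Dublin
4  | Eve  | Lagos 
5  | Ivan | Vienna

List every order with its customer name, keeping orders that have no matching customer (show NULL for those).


LEFT JOIN keeps every row from orders (the left table); where customer_id has no match in customers, the customer columns become NULL. Walk through each order:
  - order 1 (Lamp): customer_id=3 -> matches Nate
  - order 2 (Phone): customer_id=NULL, no match -> kept with NULL
  - order 3 (Tablet): customer_id=1 -> matches Jack
  - order 4 (Router): customer_id=5 -> matches Ivan
All 4 rows appear; 1 has NULL customer.

SQL:
SELECT a.product, b.name AS customer
FROM orders a
LEFT JOIN customers b ON a.customer_id = b.id

Result:
product | customer
--------+---------
Lamp    | Nate    
Phone   | NULL    
Tablet  | Jack    
Router  | Ivan    


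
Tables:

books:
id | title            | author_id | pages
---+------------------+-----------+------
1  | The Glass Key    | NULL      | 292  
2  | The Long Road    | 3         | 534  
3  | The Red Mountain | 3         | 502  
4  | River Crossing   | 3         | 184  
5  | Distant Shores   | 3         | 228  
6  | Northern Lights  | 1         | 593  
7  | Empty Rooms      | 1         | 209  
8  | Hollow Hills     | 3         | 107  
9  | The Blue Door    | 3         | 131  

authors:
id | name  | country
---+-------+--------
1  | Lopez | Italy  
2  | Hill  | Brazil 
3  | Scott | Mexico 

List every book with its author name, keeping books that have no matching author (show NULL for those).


LEFT JOIN keeps every row from books (the left table); where author_id has no match in authors, the author columns become NULL. Walk through each book:
  - book 1 (The Glass Key): author_id=NULL, no match -> kept with NULL
  - book 2 (The Long Road): author_id=3 -> matches Scott
  - book 3 (The Red Mountain): author_id=3 -> matches Scott
  - book 4 (River Crossing): author_id=3 -> matches Scott
  - book 5 (Distant Shores): author_id=3 -> matches Scott
  - book 6 (Northern Lights): author_id=1 -> matches Lopez
  - book 7 (Empty Rooms): author_id=1 -> matches Lopez
  - book 8 (Hollow Hills): author_id=3 -> matches Scott
  - book 9 (The Blue Door): author_id=3 -> matches Scott
All 9 rows appear; 1 has NULL author.

SQL:
SELECT a.title, b.name AS author
FROM books a
LEFT JOIN authors b ON a.author_id = b.id

Result:
title            | author
-----------------+-------
The Glass Key    | NULL  
The Long Road    | Scott 
The Red Mountain | Scott 
River Crossing   | Scott 
Distant Shores   | Scott 
Northern Lights  | Lopez 
Empty Rooms      | Lopez 
Hollow Hills     | Scott 
The Blue Door    | Scott 


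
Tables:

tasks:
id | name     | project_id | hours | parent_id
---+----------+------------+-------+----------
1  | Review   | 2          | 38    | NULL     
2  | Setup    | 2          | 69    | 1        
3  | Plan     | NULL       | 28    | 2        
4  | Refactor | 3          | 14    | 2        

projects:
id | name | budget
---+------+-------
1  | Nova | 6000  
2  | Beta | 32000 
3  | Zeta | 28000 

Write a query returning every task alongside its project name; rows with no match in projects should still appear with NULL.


LEFT JOIN keeps every row from tasks (the left table); where project_id has no match in projects, the project columns become NULL. Walk through each task:
  - task 1 (Review): project_id=2 -> matches Beta
  - task 2 (Setup): project_id=2 -> matches Beta
  - task 3 (Plan): project_id=NULL, no match -> kept with NULL
  - task 4 (Refactor): project_id=3 -> matches Zeta
All 4 rows appear; 1 has NULL project.

SQL:
SELECT a.name, b.name AS project
FROM tasks a
LEFT JOIN projects b ON a.project_id = b.id

Result:
name     | project
---------+--------
Review   | Beta   
Setup    | Beta   
Plan     | NULL   
Refactor | Zeta   


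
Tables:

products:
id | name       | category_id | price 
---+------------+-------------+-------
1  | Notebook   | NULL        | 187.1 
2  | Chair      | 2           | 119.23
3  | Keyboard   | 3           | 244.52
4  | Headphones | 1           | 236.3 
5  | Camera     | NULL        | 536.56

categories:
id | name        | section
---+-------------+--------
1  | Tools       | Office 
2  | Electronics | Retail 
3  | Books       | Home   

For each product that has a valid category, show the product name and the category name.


INNER JOIN keeps only products rows whose category_id matches an id in categories. Walk through each product:
  - product 1 (Notebook): category_id=NULL, no match -> dropped
  - product 2 (Chair): category_id=2 -> matches Electronics
  - product 3 (Keyboard): category_id=3 -> matches Books
  - product 4 (Headphones): category_id=1 -> matches Tools
  - product 5 (Camera): category_id=NULL, no match -> dropped
So 2 of 5 rows are dropped.

SQL:
SELECT a.name, b.name AS category
FROM products a
INNER JOIN categories b ON a.category_id = b.id

Result:
name       | category   
-----------+------------
Chair      | Electronics
Keyboard   | Books      
Headphones | Tools      


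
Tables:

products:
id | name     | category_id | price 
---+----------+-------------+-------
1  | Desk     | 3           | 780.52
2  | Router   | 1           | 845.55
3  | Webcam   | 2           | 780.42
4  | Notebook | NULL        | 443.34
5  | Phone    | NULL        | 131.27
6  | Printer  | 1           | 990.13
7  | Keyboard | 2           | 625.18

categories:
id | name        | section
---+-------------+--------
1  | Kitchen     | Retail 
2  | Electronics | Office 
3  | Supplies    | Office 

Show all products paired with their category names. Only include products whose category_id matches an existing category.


INNER JOIN keeps only products rows whose category_id matches an id in categories. Walk through each product:
  - product 1 (Desk): category_id=3 -> matches Supplies
  - product 2 (Router): category_id=1 -> matches Kitchen
  - product 3 (Webcam): category_id=2 -> matches Electronics
  - product 4 (Notebook): category_id=NULL, no match -> dropped
  - product 5 (Phone): category_id=NULL, no match -> dropped
  - product 6 (Printer): category_id=1 -> matches Kitchen
  - product 7 (Keyboard): category_id=2 -> matches Electronics
So 2 of 7 rows are dropped.

SQL:
SELECT a.name, b.name AS category
FROM products a
INNER JOIN categories b ON a.category_id = b.id

Result:
name     | category   
---------+------------
Desk     | Supplies   
Router   | Kitchen    
Webcam   | Electronics
Printer  | Kitchen    
Keyboard | Electronics


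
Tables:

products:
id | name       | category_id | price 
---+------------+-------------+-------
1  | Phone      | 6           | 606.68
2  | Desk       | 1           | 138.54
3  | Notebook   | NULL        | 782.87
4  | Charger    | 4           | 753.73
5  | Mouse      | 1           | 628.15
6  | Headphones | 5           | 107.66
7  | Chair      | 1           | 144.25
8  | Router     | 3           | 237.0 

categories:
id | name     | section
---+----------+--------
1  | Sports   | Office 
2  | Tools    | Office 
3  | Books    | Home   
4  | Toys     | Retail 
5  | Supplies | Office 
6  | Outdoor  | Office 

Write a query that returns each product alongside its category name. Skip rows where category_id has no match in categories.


INNER JOIN keeps only products rows whose category_id matches an id in categories. Walk through each product:
  - product 1 (Phone): category_id=6 -> matches Outdoor
  - product 2 (Desk): category_id=1 -> matches Sports
  - product 3 (Notebook): category_id=NULL, no match -> dropped
  - product 4 (Charger): category_id=4 -> matches Toys
  - product 5 (Mouse): category_id=1 -> matches Sports
  - product 6 (Headphones): category_id=5 -> matches Supplies
  - product 7 (Chair): category_id=1 -> matches Sports
  - product 8 (Router): category_id=3 -> matches Books
So 1 of 8 rows is dropped.

SQL:
SELECT a.name, b.name AS category
FROM products a
INNER JOIN categories b ON a.category_id = b.id

Result:
name       | category
-----------+---------
Phone      | Outdoor 
Desk       | Sports  
Charger    | Toys    
Mouse      | Sports  
Headphones | Supplies
Chair      | Sports  
Router     | Books   


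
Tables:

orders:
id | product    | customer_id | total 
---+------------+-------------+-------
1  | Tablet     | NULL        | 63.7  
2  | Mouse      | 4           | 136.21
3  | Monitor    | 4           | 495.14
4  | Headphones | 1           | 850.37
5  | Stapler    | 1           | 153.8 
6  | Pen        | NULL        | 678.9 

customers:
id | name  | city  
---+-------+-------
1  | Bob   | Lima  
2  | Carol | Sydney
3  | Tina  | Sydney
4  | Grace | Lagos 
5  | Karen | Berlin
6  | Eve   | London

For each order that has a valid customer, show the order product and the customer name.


INNER JOIN keeps only orders rows whose customer_id matches an id in customers. Walk through each order:
  - order 1 (Tablet): customer_id=NULL, no match -> dropped
  - order 2 (Mouse): customer_id=4 -> matches Grace
  - order 3 (Monitor): customer_id=4 -> matches Grace
  - order 4 (Headphones): customer_id=1 -> matches Bob
  - order 5 (Stapler): customer_id=1 -> matches Bob
  - order 6 (Pen): customer_id=NULL, no match -> dropped
So 2 of 6 rows are dropped.

SQL:
SELECT a.product, b.name AS customer
FROM orders a
INNER JOIN customers b ON a.customer_id = b.id

Result:
product    | customer
-----------+---------
Mouse      | Grace   
Monitor    | Grace   
Headphones | Bob     
Stapler    | Bob     


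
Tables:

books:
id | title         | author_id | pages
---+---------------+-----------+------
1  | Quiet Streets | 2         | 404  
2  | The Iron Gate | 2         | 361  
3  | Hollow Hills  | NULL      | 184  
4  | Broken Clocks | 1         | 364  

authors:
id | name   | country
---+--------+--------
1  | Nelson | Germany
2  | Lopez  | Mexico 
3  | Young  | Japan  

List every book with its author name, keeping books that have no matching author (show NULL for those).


LEFT JOIN keeps every row from books (the left table); where author_id has no match in authors, the author columns become NULL. Walk through each book:
  - book 1 (Quiet Streets): author_id=2 -> matches Lopez
  - book 2 (The Iron Gate): author_id=2 -> matches Lopez
  - book 3 (Hollow Hills): author_id=NULL, no match -> kept with NULL
  - book 4 (Broken Clocks): author_id=1 -> matches Nelson
All 4 rows appear; 1 has NULL author.

SQL:
SELECT a.title, b.name AS author
FROM books a
LEFT JOIN authors b ON a.author_id = b.id

Result:
title         | author
--------------+-------
Quiet Streets | Lopez 
The Iron Gate | Lopez 
Hollow Hills  | NULL  
Broken Clocks | Nelson


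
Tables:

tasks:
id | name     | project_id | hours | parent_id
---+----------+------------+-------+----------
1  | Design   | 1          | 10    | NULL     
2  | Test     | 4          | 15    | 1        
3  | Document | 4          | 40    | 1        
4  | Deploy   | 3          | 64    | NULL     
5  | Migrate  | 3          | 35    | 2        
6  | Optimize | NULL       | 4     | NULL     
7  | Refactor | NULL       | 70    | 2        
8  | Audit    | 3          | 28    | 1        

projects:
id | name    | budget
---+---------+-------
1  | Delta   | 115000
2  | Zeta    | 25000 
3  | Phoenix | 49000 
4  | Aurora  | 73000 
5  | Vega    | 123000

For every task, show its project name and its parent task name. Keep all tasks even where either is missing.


Two LEFT JOINs from the same base table tasks: one to projects via project_id, one to tasks itself via parent_id. Both are LEFT so every task is preserved.
Match against projects:
  - task 1 (Design): project_id=1 -> matches Delta
  - task 2 (Test): project_id=4 -> matches Aurora
  - task 3 (Document): project_id=4 -> matches Aurora
  - task 4 (Deploy): project_id=3 -> matches Phoenix
  - task 5 (Migrate): project_id=3 -> matches Phoenix
  - task 6 (Optimize): project_id=NULL, no match -> kept with NULL
  - task 7 (Refactor): project_id=NULL, no match -> kept with NULL
  - task 8 (Audit): project_id=3 -> matches Phoenix
Match against tasks (self):
  - task 1 (Design): parent_id=NULL -> NULL
  - task 2 (Test): parent_id=1 -> Design
  - task 3 (Document): parent_id=1 -> Design
  - task 4 (Deploy): parent_id=NULL -> NULL
  - task 5 (Migrate): parent_id=2 -> Test
  - task 6 (Optimize): parent_id=NULL -> NULL
  - task 7 (Refactor): parent_id=2 -> Test
  - task 8 (Audit): parent_id=1 -> Design

SQL:
SELECT a.name, b.name AS project, c.name AS parent
FROM tasks a
LEFT JOIN projects b ON a.project_id = b.id
LEFT JOIN tasks c ON a.parent_id = c.id

Result:
name     | project | parent
---------+---------+-------
Design   | Delta   | NULL  
Test     | Aurora  | Design
Document | Aurora  | Design
Deploy   | Phoenix | NULL  
Migrate  | Phoenix | Test  
Optimize | NULL    | NULL  
Refactor | NULL    | Test  
Audit    | Phoenix | Design


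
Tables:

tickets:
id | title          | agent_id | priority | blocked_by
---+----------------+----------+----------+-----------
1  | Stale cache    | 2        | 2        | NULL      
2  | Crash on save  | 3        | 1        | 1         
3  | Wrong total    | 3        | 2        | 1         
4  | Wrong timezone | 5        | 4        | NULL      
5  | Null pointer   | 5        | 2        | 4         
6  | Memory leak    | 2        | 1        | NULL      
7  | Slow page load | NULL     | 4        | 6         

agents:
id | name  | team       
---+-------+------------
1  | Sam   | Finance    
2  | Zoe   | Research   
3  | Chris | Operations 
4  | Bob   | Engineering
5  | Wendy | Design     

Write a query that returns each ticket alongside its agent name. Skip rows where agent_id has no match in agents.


INNER JOIN keeps only tickets rows whose agent_id matches an id in agents. Walk through each ticket:
  - ticket 1 (Stale cache): agent_id=2 -> matches Zoe
  - ticket 2 (Crash on save): agent_id=3 -> matches Chris
  - ticket 3 (Wrong total): agent_id=3 -> matches Chris
  - ticket 4 (Wrong timezone): agent_id=5 -> matches Wendy
  - ticket 5 (Null pointer): agent_id=5 -> matches Wendy
  - ticket 6 (Memory leak): agent_id=2 -> matches Zoe
  - ticket 7 (Slow page load): agent_id=NULL, no match -> dropped
So 1 of 7 rows is dropped.

SQL:
SELECT a.title, b.name AS agent
FROM tickets a
INNER JOIN agents b ON a.agent_id = b.id

Result:
title          | agent
---------------+------
Stale cache    | Zoe  
Crash on save  | Chris
Wrong total    | Chris
Wrong timezone | Wendy
Null pointer   | Wendy
Memory leak    | Zoe  


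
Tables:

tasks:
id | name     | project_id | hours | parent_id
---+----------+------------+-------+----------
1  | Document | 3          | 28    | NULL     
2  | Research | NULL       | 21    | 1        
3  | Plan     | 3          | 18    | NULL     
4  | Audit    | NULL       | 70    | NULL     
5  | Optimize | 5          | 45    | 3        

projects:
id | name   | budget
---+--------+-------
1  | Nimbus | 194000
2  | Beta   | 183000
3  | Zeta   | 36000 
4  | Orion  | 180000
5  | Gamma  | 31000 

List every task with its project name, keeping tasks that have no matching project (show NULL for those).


LEFT JOIN keeps every row from tasks (the left table); where project_id has no match in projects, the project columns become NULL. Walk through each task:
  - task 1 (Document): project_id=3 -> matches Zeta
  - task 2 (Research): project_id=NULL, no match -> kept with NULL
  - task 3 (Plan): project_id=3 -> matches Zeta
  - task 4 (Audit): project_id=NULL, no match -> kept with NULL
  - task 5 (Optimize): project_id=5 -> matches Gamma
All 5 rows appear; 2 have NULL project.

SQL:
SELECT a.name, b.name AS project
FROM tasks a
LEFT JOIN projects b ON a.project_id = b.id

Result:
name     | project
---------+--------
Document | Zeta   
Research | NULL   
Plan     | Zeta   
Audit    | NULL   
Optimize | Gamma  


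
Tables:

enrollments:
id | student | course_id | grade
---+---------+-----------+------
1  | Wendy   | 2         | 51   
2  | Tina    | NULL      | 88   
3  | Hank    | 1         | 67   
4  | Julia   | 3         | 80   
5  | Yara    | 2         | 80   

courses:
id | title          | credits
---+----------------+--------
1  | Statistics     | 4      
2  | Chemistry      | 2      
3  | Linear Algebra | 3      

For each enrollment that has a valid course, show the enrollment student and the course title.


INNER JOIN keeps only enrollments rows whose course_id matches an id in courses. Walk through each enrollment:
  - enrollment 1 (Wendy): course_id=2 -> matches Chemistry
  - enrollment 2 (Tina): course_id=NULL, no match -> dropped
  - enrollment 3 (Hank): course_id=1 -> matches Statistics
  - enrollment 4 (Julia): course_id=3 -> matches Linear Algebra
  - enrollment 5 (Yara): course_id=2 -> matches Chemistry
So 1 of 5 rows is dropped.

SQL:
SELECT a.student, b.title AS course
FROM enrollments a
INNER JOIN courses b ON a.course_id = b.id

Result:
student | course        
--------+---------------
Wendy   | Chemistry     
Hank    | Statistics    
Julia   | Linear Algebra
Yara    | Chemistry     


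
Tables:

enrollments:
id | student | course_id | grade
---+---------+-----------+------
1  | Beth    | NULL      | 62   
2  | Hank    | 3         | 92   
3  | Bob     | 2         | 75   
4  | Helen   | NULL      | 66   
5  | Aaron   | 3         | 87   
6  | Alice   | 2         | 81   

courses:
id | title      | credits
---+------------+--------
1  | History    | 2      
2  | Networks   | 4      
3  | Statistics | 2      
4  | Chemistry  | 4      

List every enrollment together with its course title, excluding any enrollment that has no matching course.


INNER JOIN keeps only enrollments rows whose course_id matches an id in courses. Walk through each enrollment:
  - enrollment 1 (Beth): course_id=NULL, no match -> dropped
  - enrollment 2 (Hank): course_id=3 -> matches Statistics
  - enrollment 3 (Bob): course_id=2 -> matches Networks
  - enrollment 4 (Helen): course_id=NULL, no match -> dropped
  - enrollment 5 (Aaron): course_id=3 -> matches Statistics
  - enrollment 6 (Alice): course_id=2 -> matches Networks
So 2 of 6 rows are dropped.

SQL:
SELECT a.student, b.title AS course
FROM enrollments a
INNER JOIN courses b ON a.course_id = b.id

Result:
student | course    
--------+-----------
Hank    | Statistics
Bob     | Networks  
Aaron   | Statistics
Alice   | Networks  
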